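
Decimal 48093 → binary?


Divide by 2 repeatedly:
48093 ÷ 2 = 24046 remainder 1
24046 ÷ 2 = 12023 remainder 0
12023 ÷ 2 = 6011 remainder 1
6011 ÷ 2 = 3005 remainder 1
3005 ÷ 2 = 1502 remainder 1
1502 ÷ 2 = 751 remainder 0
751 ÷ 2 = 375 remainder 1
375 ÷ 2 = 187 remainder 1
187 ÷ 2 = 93 remainder 1
93 ÷ 2 = 46 remainder 1
46 ÷ 2 = 23 remainder 0
23 ÷ 2 = 11 remainder 1
11 ÷ 2 = 5 remainder 1
5 ÷ 2 = 2 remainder 1
2 ÷ 2 = 1 remainder 0
1 ÷ 2 = 0 remainder 1
Reading remainders bottom-up:
= 1011101111011101


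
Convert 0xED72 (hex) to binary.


Each hex digit → 4 binary bits:
  E = 1110
  D = 1101
  7 = 0111
  2 = 0010
Concatenate: 1110 1101 0111 0010
= 1110110101110010


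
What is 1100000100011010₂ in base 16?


Group into 4-bit nibbles: 1100000100011010
  1100 = C
  0001 = 1
  0001 = 1
  1010 = A
= 0xC11A


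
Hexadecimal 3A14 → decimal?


Positional values:
Position 0: 4 × 16^0 = 4 × 1 = 4
Position 1: 1 × 16^1 = 1 × 16 = 16
Position 2: A × 16^2 = 10 × 256 = 2560
Position 3: 3 × 16^3 = 3 × 4096 = 12288
Sum = 4 + 16 + 2560 + 12288
= 14868


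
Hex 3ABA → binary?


Each hex digit → 4 binary bits:
  3 = 0011
  A = 1010
  B = 1011
  A = 1010
Concatenate: 0011 1010 1011 1010
= 0011101010111010


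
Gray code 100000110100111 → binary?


Gray code: 100000110100111
MSB stays the same: 1
Each subsequent bit = prev_binary XOR current_gray:
  B[1] = 1 XOR 0 = 1
  B[2] = 1 XOR 0 = 1
  B[3] = 1 XOR 0 = 1
  B[4] = 1 XOR 0 = 1
  B[5] = 1 XOR 0 = 1
  B[6] = 1 XOR 1 = 0
  B[7] = 0 XOR 1 = 1
  B[8] = 1 XOR 0 = 1
  B[9] = 1 XOR 1 = 0
  B[10] = 0 XOR 0 = 0
  B[11] = 0 XOR 0 = 0
  B[12] = 0 XOR 1 = 1
  B[13] = 1 XOR 1 = 0
  B[14] = 0 XOR 1 = 1
= 111111011000101 (32453 decimal)


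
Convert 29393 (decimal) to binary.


Divide by 2 repeatedly:
29393 ÷ 2 = 14696 remainder 1
14696 ÷ 2 = 7348 remainder 0
7348 ÷ 2 = 3674 remainder 0
3674 ÷ 2 = 1837 remainder 0
1837 ÷ 2 = 918 remainder 1
918 ÷ 2 = 459 remainder 0
459 ÷ 2 = 229 remainder 1
229 ÷ 2 = 114 remainder 1
114 ÷ 2 = 57 remainder 0
57 ÷ 2 = 28 remainder 1
28 ÷ 2 = 14 remainder 0
14 ÷ 2 = 7 remainder 0
7 ÷ 2 = 3 remainder 1
3 ÷ 2 = 1 remainder 1
1 ÷ 2 = 0 remainder 1
Reading remainders bottom-up:
= 111001011010001


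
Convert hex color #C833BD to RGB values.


Hex: #C833BD
R = C8₁₆ = 200
G = 33₁₆ = 51
B = BD₁₆ = 189
= RGB(200, 51, 189)


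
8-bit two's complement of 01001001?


Original: 01001001
Step 1 - Invert all bits: 10110110
Step 2 - Add 1: 10110110 + 1
= 10110111 (represents -73)


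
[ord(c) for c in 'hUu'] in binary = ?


String: 'hUu'  (3 characters)
Per-character ASCII lookup:
  'h': lowercase starts at 97: 'h' = 97 + 7 = 104 → 1101000
  'U': uppercase starts at 65: 'U' = 65 + 20 = 85 → 1010101
  'u': lowercase starts at 97: 'u' = 97 + 20 = 117 → 1110101
= 1101000 1010101 1110101


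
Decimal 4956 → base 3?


Divide by 3 repeatedly:
4956 ÷ 3 = 1652 remainder 0
1652 ÷ 3 = 550 remainder 2
550 ÷ 3 = 183 remainder 1
183 ÷ 3 = 61 remainder 0
61 ÷ 3 = 20 remainder 1
20 ÷ 3 = 6 remainder 2
6 ÷ 3 = 2 remainder 0
2 ÷ 3 = 0 remainder 2
Reading remainders bottom-up:
= 20210120


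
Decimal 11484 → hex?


Divide by 16 repeatedly:
11484 ÷ 16 = 717 remainder 12 (C)
717 ÷ 16 = 44 remainder 13 (D)
44 ÷ 16 = 2 remainder 12 (C)
2 ÷ 16 = 0 remainder 2 (2)
Reading remainders bottom-up:
= 0x2CDC


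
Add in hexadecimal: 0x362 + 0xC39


Align and add column by column (LSB to MSB, each column mod 16 with carry):
  0362
+ 0C39
  ----
  col 0: 2(2) + 9(9) + 0 (carry in) = 11 → B(11), carry out 0
  col 1: 6(6) + 3(3) + 0 (carry in) = 9 → 9(9), carry out 0
  col 2: 3(3) + C(12) + 0 (carry in) = 15 → F(15), carry out 0
  col 3: 0(0) + 0(0) + 0 (carry in) = 0 → 0(0), carry out 0
Reading digits MSB→LSB: 0F9B
Strip leading zeros: F9B
= 0xF9B


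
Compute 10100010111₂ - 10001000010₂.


Align and subtract column by column (LSB to MSB, borrowing when needed):
  10100010111
- 10001000010
  -----------
  col 0: (1 - 0 borrow-in) - 0 → 1 - 0 = 1, borrow out 0
  col 1: (1 - 0 borrow-in) - 1 → 1 - 1 = 0, borrow out 0
  col 2: (1 - 0 borrow-in) - 0 → 1 - 0 = 1, borrow out 0
  col 3: (0 - 0 borrow-in) - 0 → 0 - 0 = 0, borrow out 0
  col 4: (1 - 0 borrow-in) - 0 → 1 - 0 = 1, borrow out 0
  col 5: (0 - 0 borrow-in) - 0 → 0 - 0 = 0, borrow out 0
  col 6: (0 - 0 borrow-in) - 1 → borrow from next column: (0+2) - 1 = 1, borrow out 1
  col 7: (0 - 1 borrow-in) - 0 → borrow from next column: (-1+2) - 0 = 1, borrow out 1
  col 8: (1 - 1 borrow-in) - 0 → 0 - 0 = 0, borrow out 0
  col 9: (0 - 0 borrow-in) - 0 → 0 - 0 = 0, borrow out 0
  col 10: (1 - 0 borrow-in) - 1 → 1 - 1 = 0, borrow out 0
Reading bits MSB→LSB: 00011010101
Strip leading zeros: 11010101
= 11010101


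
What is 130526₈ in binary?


Each octal digit → 3 binary bits:
  1 = 001
  3 = 011
  0 = 000
  5 = 101
  2 = 010
  6 = 110
Concatenate: 001 011 000 101 010 110
= 001011000101010110


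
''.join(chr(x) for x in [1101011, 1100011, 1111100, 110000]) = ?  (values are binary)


Codes (binary): 1101011 1100011 1111100 110000
Per-code ASCII lookup:
  1101011 = 107  (range 97-122: lowercase, 107 - 97 = 10) → 'k'
  1100011 = 99  (range 97-122: lowercase, 99 - 97 = 2) → 'c'
  1111100 = 124  (special character) → '|'
  110000 = 48  (range 48-57: digits, 48 - 48 = 0) → '0'
= 'kc|0'


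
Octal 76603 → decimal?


Positional values:
Position 0: 3 × 8^0 = 3
Position 1: 0 × 8^1 = 0
Position 2: 6 × 8^2 = 384
Position 3: 6 × 8^3 = 3072
Position 4: 7 × 8^4 = 28672
Sum = 3 + 0 + 384 + 3072 + 28672
= 32131


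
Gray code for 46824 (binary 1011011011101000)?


Binary: 1011011011101000
Gray code: G = B XOR (B >> 1)
B >> 1 = 0101101101110100
1011011011101000 XOR 0101101101110100:
  1 XOR 0 = 1
  0 XOR 1 = 1
  1 XOR 0 = 1
  1 XOR 1 = 0
  0 XOR 1 = 1
  1 XOR 0 = 1
  1 XOR 1 = 0
  0 XOR 1 = 1
  1 XOR 0 = 1
  1 XOR 1 = 0
  1 XOR 1 = 0
  0 XOR 1 = 1
  1 XOR 0 = 1
  0 XOR 1 = 1
  0 XOR 0 = 0
  0 XOR 0 = 0
= 1110110110011100


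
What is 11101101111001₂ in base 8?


Group into 3-bit groups: 011101101111001
  011 = 3
  101 = 5
  101 = 5
  111 = 7
  001 = 1
= 0o35571


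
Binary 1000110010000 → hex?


Group into 4-bit nibbles: 0001000110010000
  0001 = 1
  0001 = 1
  1001 = 9
  0000 = 0
= 0x1190


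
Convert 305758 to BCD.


Each digit → 4-bit binary:
  3 → 0011
  0 → 0000
  5 → 0101
  7 → 0111
  5 → 0101
  8 → 1000
= 0011 0000 0101 0111 0101 1000


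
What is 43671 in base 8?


Divide by 8 repeatedly:
43671 ÷ 8 = 5458 remainder 7
5458 ÷ 8 = 682 remainder 2
682 ÷ 8 = 85 remainder 2
85 ÷ 8 = 10 remainder 5
10 ÷ 8 = 1 remainder 2
1 ÷ 8 = 0 remainder 1
Reading remainders bottom-up:
= 0o125227


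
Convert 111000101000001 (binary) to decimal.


Positional values:
Bit 0: 1 × 2^0 = 1
Bit 6: 1 × 2^6 = 64
Bit 8: 1 × 2^8 = 256
Bit 12: 1 × 2^12 = 4096
Bit 13: 1 × 2^13 = 8192
Bit 14: 1 × 2^14 = 16384
Sum = 1 + 64 + 256 + 4096 + 8192 + 16384
= 28993


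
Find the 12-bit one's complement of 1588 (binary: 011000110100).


Original: 011000110100
Invert all bits:
  bit 0: 0 → 1
  bit 1: 1 → 0
  bit 2: 1 → 0
  bit 3: 0 → 1
  bit 4: 0 → 1
  bit 5: 0 → 1
  bit 6: 1 → 0
  bit 7: 1 → 0
  bit 8: 0 → 1
  bit 9: 1 → 0
  bit 10: 0 → 1
  bit 11: 0 → 1
= 100111001011


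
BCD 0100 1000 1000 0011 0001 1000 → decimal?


Each 4-bit group → digit:
  0100 → 4
  1000 → 8
  1000 → 8
  0011 → 3
  0001 → 1
  1000 → 8
= 488318


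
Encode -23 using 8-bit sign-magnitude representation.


Sign bit: 1 (negative)
Magnitude: 23 = 0010111
= 10010111


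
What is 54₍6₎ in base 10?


Positional values (base 6):
  4 × 6^0 = 4 × 1 = 4
  5 × 6^1 = 5 × 6 = 30
Sum = 4 + 30
= 34


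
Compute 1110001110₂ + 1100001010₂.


Align and add column by column (LSB to MSB, carry propagating):
  01110001110
+ 01100001010
  -----------
  col 0: 0 + 0 + 0 (carry in) = 0 → bit 0, carry out 0
  col 1: 1 + 1 + 0 (carry in) = 2 → bit 0, carry out 1
  col 2: 1 + 0 + 1 (carry in) = 2 → bit 0, carry out 1
  col 3: 1 + 1 + 1 (carry in) = 3 → bit 1, carry out 1
  col 4: 0 + 0 + 1 (carry in) = 1 → bit 1, carry out 0
  col 5: 0 + 0 + 0 (carry in) = 0 → bit 0, carry out 0
  col 6: 0 + 0 + 0 (carry in) = 0 → bit 0, carry out 0
  col 7: 1 + 0 + 0 (carry in) = 1 → bit 1, carry out 0
  col 8: 1 + 1 + 0 (carry in) = 2 → bit 0, carry out 1
  col 9: 1 + 1 + 1 (carry in) = 3 → bit 1, carry out 1
  col 10: 0 + 0 + 1 (carry in) = 1 → bit 1, carry out 0
Reading bits MSB→LSB: 11010011000
Strip leading zeros: 11010011000
= 11010011000


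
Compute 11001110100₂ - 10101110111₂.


Align and subtract column by column (LSB to MSB, borrowing when needed):
  11001110100
- 10101110111
  -----------
  col 0: (0 - 0 borrow-in) - 1 → borrow from next column: (0+2) - 1 = 1, borrow out 1
  col 1: (0 - 1 borrow-in) - 1 → borrow from next column: (-1+2) - 1 = 0, borrow out 1
  col 2: (1 - 1 borrow-in) - 1 → borrow from next column: (0+2) - 1 = 1, borrow out 1
  col 3: (0 - 1 borrow-in) - 0 → borrow from next column: (-1+2) - 0 = 1, borrow out 1
  col 4: (1 - 1 borrow-in) - 1 → borrow from next column: (0+2) - 1 = 1, borrow out 1
  col 5: (1 - 1 borrow-in) - 1 → borrow from next column: (0+2) - 1 = 1, borrow out 1
  col 6: (1 - 1 borrow-in) - 1 → borrow from next column: (0+2) - 1 = 1, borrow out 1
  col 7: (0 - 1 borrow-in) - 0 → borrow from next column: (-1+2) - 0 = 1, borrow out 1
  col 8: (0 - 1 borrow-in) - 1 → borrow from next column: (-1+2) - 1 = 0, borrow out 1
  col 9: (1 - 1 borrow-in) - 0 → 0 - 0 = 0, borrow out 0
  col 10: (1 - 0 borrow-in) - 1 → 1 - 1 = 0, borrow out 0
Reading bits MSB→LSB: 00011111101
Strip leading zeros: 11111101
= 11111101


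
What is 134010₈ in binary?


Each octal digit → 3 binary bits:
  1 = 001
  3 = 011
  4 = 100
  0 = 000
  1 = 001
  0 = 000
Concatenate: 001 011 100 000 001 000
= 001011100000001000


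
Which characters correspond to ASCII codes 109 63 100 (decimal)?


Codes (decimal): 109 63 100
Per-code ASCII lookup:
  109  (range 97-122: lowercase, 109 - 97 = 12) → 'm'
  63  (special character) → '?'
  100  (range 97-122: lowercase, 100 - 97 = 3) → 'd'
= 'm?d'


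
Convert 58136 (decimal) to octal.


Divide by 8 repeatedly:
58136 ÷ 8 = 7267 remainder 0
7267 ÷ 8 = 908 remainder 3
908 ÷ 8 = 113 remainder 4
113 ÷ 8 = 14 remainder 1
14 ÷ 8 = 1 remainder 6
1 ÷ 8 = 0 remainder 1
Reading remainders bottom-up:
= 0o161430


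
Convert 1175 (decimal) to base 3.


Divide by 3 repeatedly:
1175 ÷ 3 = 391 remainder 2
391 ÷ 3 = 130 remainder 1
130 ÷ 3 = 43 remainder 1
43 ÷ 3 = 14 remainder 1
14 ÷ 3 = 4 remainder 2
4 ÷ 3 = 1 remainder 1
1 ÷ 3 = 0 remainder 1
Reading remainders bottom-up:
= 1121112


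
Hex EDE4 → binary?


Each hex digit → 4 binary bits:
  E = 1110
  D = 1101
  E = 1110
  4 = 0100
Concatenate: 1110 1101 1110 0100
= 1110110111100100


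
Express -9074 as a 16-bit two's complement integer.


Original: 0010001101110010
Step 1 - Invert all bits: 1101110010001101
Step 2 - Add 1: 1101110010001101 + 1
= 1101110010001110 (represents -9074)


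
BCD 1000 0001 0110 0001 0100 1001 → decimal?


Each 4-bit group → digit:
  1000 → 8
  0001 → 1
  0110 → 6
  0001 → 1
  0100 → 4
  1001 → 9
= 816149


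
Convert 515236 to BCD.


Each digit → 4-bit binary:
  5 → 0101
  1 → 0001
  5 → 0101
  2 → 0010
  3 → 0011
  6 → 0110
= 0101 0001 0101 0010 0011 0110


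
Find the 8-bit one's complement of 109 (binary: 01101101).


Original: 01101101
Invert all bits:
  bit 0: 0 → 1
  bit 1: 1 → 0
  bit 2: 1 → 0
  bit 3: 0 → 1
  bit 4: 1 → 0
  bit 5: 1 → 0
  bit 6: 0 → 1
  bit 7: 1 → 0
= 10010010


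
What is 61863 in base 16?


Divide by 16 repeatedly:
61863 ÷ 16 = 3866 remainder 7 (7)
3866 ÷ 16 = 241 remainder 10 (A)
241 ÷ 16 = 15 remainder 1 (1)
15 ÷ 16 = 0 remainder 15 (F)
Reading remainders bottom-up:
= 0xF1A7


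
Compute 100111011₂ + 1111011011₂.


Align and add column by column (LSB to MSB, carry propagating):
  00100111011
+ 01111011011
  -----------
  col 0: 1 + 1 + 0 (carry in) = 2 → bit 0, carry out 1
  col 1: 1 + 1 + 1 (carry in) = 3 → bit 1, carry out 1
  col 2: 0 + 0 + 1 (carry in) = 1 → bit 1, carry out 0
  col 3: 1 + 1 + 0 (carry in) = 2 → bit 0, carry out 1
  col 4: 1 + 1 + 1 (carry in) = 3 → bit 1, carry out 1
  col 5: 1 + 0 + 1 (carry in) = 2 → bit 0, carry out 1
  col 6: 0 + 1 + 1 (carry in) = 2 → bit 0, carry out 1
  col 7: 0 + 1 + 1 (carry in) = 2 → bit 0, carry out 1
  col 8: 1 + 1 + 1 (carry in) = 3 → bit 1, carry out 1
  col 9: 0 + 1 + 1 (carry in) = 2 → bit 0, carry out 1
  col 10: 0 + 0 + 1 (carry in) = 1 → bit 1, carry out 0
Reading bits MSB→LSB: 10100010110
Strip leading zeros: 10100010110
= 10100010110


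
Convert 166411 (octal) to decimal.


Positional values:
Position 0: 1 × 8^0 = 1
Position 1: 1 × 8^1 = 8
Position 2: 4 × 8^2 = 256
Position 3: 6 × 8^3 = 3072
Position 4: 6 × 8^4 = 24576
Position 5: 1 × 8^5 = 32768
Sum = 1 + 8 + 256 + 3072 + 24576 + 32768
= 60681


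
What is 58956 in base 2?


Divide by 2 repeatedly:
58956 ÷ 2 = 29478 remainder 0
29478 ÷ 2 = 14739 remainder 0
14739 ÷ 2 = 7369 remainder 1
7369 ÷ 2 = 3684 remainder 1
3684 ÷ 2 = 1842 remainder 0
1842 ÷ 2 = 921 remainder 0
921 ÷ 2 = 460 remainder 1
460 ÷ 2 = 230 remainder 0
230 ÷ 2 = 115 remainder 0
115 ÷ 2 = 57 remainder 1
57 ÷ 2 = 28 remainder 1
28 ÷ 2 = 14 remainder 0
14 ÷ 2 = 7 remainder 0
7 ÷ 2 = 3 remainder 1
3 ÷ 2 = 1 remainder 1
1 ÷ 2 = 0 remainder 1
Reading remainders bottom-up:
= 1110011001001100


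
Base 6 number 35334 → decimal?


Positional values (base 6):
  4 × 6^0 = 4 × 1 = 4
  3 × 6^1 = 3 × 6 = 18
  3 × 6^2 = 3 × 36 = 108
  5 × 6^3 = 5 × 216 = 1080
  3 × 6^4 = 3 × 1296 = 3888
Sum = 4 + 18 + 108 + 1080 + 3888
= 5098


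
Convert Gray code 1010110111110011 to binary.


Gray code: 1010110111110011
MSB stays the same: 1
Each subsequent bit = prev_binary XOR current_gray:
  B[1] = 1 XOR 0 = 1
  B[2] = 1 XOR 1 = 0
  B[3] = 0 XOR 0 = 0
  B[4] = 0 XOR 1 = 1
  B[5] = 1 XOR 1 = 0
  B[6] = 0 XOR 0 = 0
  B[7] = 0 XOR 1 = 1
  B[8] = 1 XOR 1 = 0
  B[9] = 0 XOR 1 = 1
  B[10] = 1 XOR 1 = 0
  B[11] = 0 XOR 1 = 1
  B[12] = 1 XOR 0 = 1
  B[13] = 1 XOR 0 = 1
  B[14] = 1 XOR 1 = 0
  B[15] = 0 XOR 1 = 1
= 1100100101011101 (51549 decimal)


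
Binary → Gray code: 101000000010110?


Binary: 101000000010110
Gray code: G = B XOR (B >> 1)
B >> 1 = 010100000001011
101000000010110 XOR 010100000001011:
  1 XOR 0 = 1
  0 XOR 1 = 1
  1 XOR 0 = 1
  0 XOR 1 = 1
  0 XOR 0 = 0
  0 XOR 0 = 0
  0 XOR 0 = 0
  0 XOR 0 = 0
  0 XOR 0 = 0
  0 XOR 0 = 0
  1 XOR 0 = 1
  0 XOR 1 = 1
  1 XOR 0 = 1
  1 XOR 1 = 0
  0 XOR 1 = 1
= 111100000011101


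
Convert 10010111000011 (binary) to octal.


Group into 3-bit groups: 010010111000011
  010 = 2
  010 = 2
  111 = 7
  000 = 0
  011 = 3
= 0o22703


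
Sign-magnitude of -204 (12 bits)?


Sign bit: 1 (negative)
Magnitude: 204 = 00011001100
= 100011001100


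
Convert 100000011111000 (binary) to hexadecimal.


Group into 4-bit nibbles: 0100000011111000
  0100 = 4
  0000 = 0
  1111 = F
  1000 = 8
= 0x40F8


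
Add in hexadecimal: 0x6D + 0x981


Align and add column by column (LSB to MSB, each column mod 16 with carry):
  006D
+ 0981
  ----
  col 0: D(13) + 1(1) + 0 (carry in) = 14 → E(14), carry out 0
  col 1: 6(6) + 8(8) + 0 (carry in) = 14 → E(14), carry out 0
  col 2: 0(0) + 9(9) + 0 (carry in) = 9 → 9(9), carry out 0
  col 3: 0(0) + 0(0) + 0 (carry in) = 0 → 0(0), carry out 0
Reading digits MSB→LSB: 09EE
Strip leading zeros: 9EE
= 0x9EE


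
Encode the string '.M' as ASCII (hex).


String: '.M'  (2 characters)
Per-character ASCII lookup:
  '.': special character: '.' = 46 → 0x2E
  'M': uppercase starts at 65: 'M' = 65 + 12 = 77 → 0x4D
= 0x2E 0x4D


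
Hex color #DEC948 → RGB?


Hex: #DEC948
R = DE₁₆ = 222
G = C9₁₆ = 201
B = 48₁₆ = 72
= RGB(222, 201, 72)


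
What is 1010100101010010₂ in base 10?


Positional values:
Bit 1: 1 × 2^1 = 2
Bit 4: 1 × 2^4 = 16
Bit 6: 1 × 2^6 = 64
Bit 8: 1 × 2^8 = 256
Bit 11: 1 × 2^11 = 2048
Bit 13: 1 × 2^13 = 8192
Bit 15: 1 × 2^15 = 32768
Sum = 2 + 16 + 64 + 256 + 2048 + 8192 + 32768
= 43346


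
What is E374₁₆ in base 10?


Positional values:
Position 0: 4 × 16^0 = 4 × 1 = 4
Position 1: 7 × 16^1 = 7 × 16 = 112
Position 2: 3 × 16^2 = 3 × 256 = 768
Position 3: E × 16^3 = 14 × 4096 = 57344
Sum = 4 + 112 + 768 + 57344
= 58228


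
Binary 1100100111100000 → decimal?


Positional values:
Bit 5: 1 × 2^5 = 32
Bit 6: 1 × 2^6 = 64
Bit 7: 1 × 2^7 = 128
Bit 8: 1 × 2^8 = 256
Bit 11: 1 × 2^11 = 2048
Bit 14: 1 × 2^14 = 16384
Bit 15: 1 × 2^15 = 32768
Sum = 32 + 64 + 128 + 256 + 2048 + 16384 + 32768
= 51680


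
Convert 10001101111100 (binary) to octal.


Group into 3-bit groups: 010001101111100
  010 = 2
  001 = 1
  101 = 5
  111 = 7
  100 = 4
= 0o21574


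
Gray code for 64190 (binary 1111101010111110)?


Binary: 1111101010111110
Gray code: G = B XOR (B >> 1)
B >> 1 = 0111110101011111
1111101010111110 XOR 0111110101011111:
  1 XOR 0 = 1
  1 XOR 1 = 0
  1 XOR 1 = 0
  1 XOR 1 = 0
  1 XOR 1 = 0
  0 XOR 1 = 1
  1 XOR 0 = 1
  0 XOR 1 = 1
  1 XOR 0 = 1
  0 XOR 1 = 1
  1 XOR 0 = 1
  1 XOR 1 = 0
  1 XOR 1 = 0
  1 XOR 1 = 0
  1 XOR 1 = 0
  0 XOR 1 = 1
= 1000011111100001


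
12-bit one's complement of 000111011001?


Original: 000111011001
Invert all bits:
  bit 0: 0 → 1
  bit 1: 0 → 1
  bit 2: 0 → 1
  bit 3: 1 → 0
  bit 4: 1 → 0
  bit 5: 1 → 0
  bit 6: 0 → 1
  bit 7: 1 → 0
  bit 8: 1 → 0
  bit 9: 0 → 1
  bit 10: 0 → 1
  bit 11: 1 → 0
= 111000100110


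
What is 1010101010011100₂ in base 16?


Group into 4-bit nibbles: 1010101010011100
  1010 = A
  1010 = A
  1001 = 9
  1100 = C
= 0xAA9C


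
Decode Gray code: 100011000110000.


Gray code: 100011000110000
MSB stays the same: 1
Each subsequent bit = prev_binary XOR current_gray:
  B[1] = 1 XOR 0 = 1
  B[2] = 1 XOR 0 = 1
  B[3] = 1 XOR 0 = 1
  B[4] = 1 XOR 1 = 0
  B[5] = 0 XOR 1 = 1
  B[6] = 1 XOR 0 = 1
  B[7] = 1 XOR 0 = 1
  B[8] = 1 XOR 0 = 1
  B[9] = 1 XOR 1 = 0
  B[10] = 0 XOR 1 = 1
  B[11] = 1 XOR 0 = 1
  B[12] = 1 XOR 0 = 1
  B[13] = 1 XOR 0 = 1
  B[14] = 1 XOR 0 = 1
= 111101111011111 (31711 decimal)


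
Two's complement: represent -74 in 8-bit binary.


Original: 01001010
Step 1 - Invert all bits: 10110101
Step 2 - Add 1: 10110101 + 1
= 10110110 (represents -74)


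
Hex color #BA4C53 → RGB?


Hex: #BA4C53
R = BA₁₆ = 186
G = 4C₁₆ = 76
B = 53₁₆ = 83
= RGB(186, 76, 83)


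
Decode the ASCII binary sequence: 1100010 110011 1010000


Codes (binary): 1100010 110011 1010000
Per-code ASCII lookup:
  1100010 = 98  (range 97-122: lowercase, 98 - 97 = 1) → 'b'
  110011 = 51  (range 48-57: digits, 51 - 48 = 3) → '3'
  1010000 = 80  (range 65-90: uppercase, 80 - 65 = 15) → 'P'
= 'b3P'


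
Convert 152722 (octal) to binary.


Each octal digit → 3 binary bits:
  1 = 001
  5 = 101
  2 = 010
  7 = 111
  2 = 010
  2 = 010
Concatenate: 001 101 010 111 010 010
= 001101010111010010


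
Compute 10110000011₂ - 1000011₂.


Align and subtract column by column (LSB to MSB, borrowing when needed):
  10110000011
- 00001000011
  -----------
  col 0: (1 - 0 borrow-in) - 1 → 1 - 1 = 0, borrow out 0
  col 1: (1 - 0 borrow-in) - 1 → 1 - 1 = 0, borrow out 0
  col 2: (0 - 0 borrow-in) - 0 → 0 - 0 = 0, borrow out 0
  col 3: (0 - 0 borrow-in) - 0 → 0 - 0 = 0, borrow out 0
  col 4: (0 - 0 borrow-in) - 0 → 0 - 0 = 0, borrow out 0
  col 5: (0 - 0 borrow-in) - 0 → 0 - 0 = 0, borrow out 0
  col 6: (0 - 0 borrow-in) - 1 → borrow from next column: (0+2) - 1 = 1, borrow out 1
  col 7: (1 - 1 borrow-in) - 0 → 0 - 0 = 0, borrow out 0
  col 8: (1 - 0 borrow-in) - 0 → 1 - 0 = 1, borrow out 0
  col 9: (0 - 0 borrow-in) - 0 → 0 - 0 = 0, borrow out 0
  col 10: (1 - 0 borrow-in) - 0 → 1 - 0 = 1, borrow out 0
Reading bits MSB→LSB: 10101000000
Strip leading zeros: 10101000000
= 10101000000


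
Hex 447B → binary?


Each hex digit → 4 binary bits:
  4 = 0100
  4 = 0100
  7 = 0111
  B = 1011
Concatenate: 0100 0100 0111 1011
= 0100010001111011


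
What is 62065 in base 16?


Divide by 16 repeatedly:
62065 ÷ 16 = 3879 remainder 1 (1)
3879 ÷ 16 = 242 remainder 7 (7)
242 ÷ 16 = 15 remainder 2 (2)
15 ÷ 16 = 0 remainder 15 (F)
Reading remainders bottom-up:
= 0xF271


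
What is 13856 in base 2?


Divide by 2 repeatedly:
13856 ÷ 2 = 6928 remainder 0
6928 ÷ 2 = 3464 remainder 0
3464 ÷ 2 = 1732 remainder 0
1732 ÷ 2 = 866 remainder 0
866 ÷ 2 = 433 remainder 0
433 ÷ 2 = 216 remainder 1
216 ÷ 2 = 108 remainder 0
108 ÷ 2 = 54 remainder 0
54 ÷ 2 = 27 remainder 0
27 ÷ 2 = 13 remainder 1
13 ÷ 2 = 6 remainder 1
6 ÷ 2 = 3 remainder 0
3 ÷ 2 = 1 remainder 1
1 ÷ 2 = 0 remainder 1
Reading remainders bottom-up:
= 11011000100000


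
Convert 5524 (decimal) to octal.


Divide by 8 repeatedly:
5524 ÷ 8 = 690 remainder 4
690 ÷ 8 = 86 remainder 2
86 ÷ 8 = 10 remainder 6
10 ÷ 8 = 1 remainder 2
1 ÷ 8 = 0 remainder 1
Reading remainders bottom-up:
= 0o12624


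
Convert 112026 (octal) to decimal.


Positional values:
Position 0: 6 × 8^0 = 6
Position 1: 2 × 8^1 = 16
Position 2: 0 × 8^2 = 0
Position 3: 2 × 8^3 = 1024
Position 4: 1 × 8^4 = 4096
Position 5: 1 × 8^5 = 32768
Sum = 6 + 16 + 0 + 1024 + 4096 + 32768
= 37910


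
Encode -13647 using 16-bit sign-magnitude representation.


Sign bit: 1 (negative)
Magnitude: 13647 = 011010101001111
= 1011010101001111


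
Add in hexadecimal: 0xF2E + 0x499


Align and add column by column (LSB to MSB, each column mod 16 with carry):
  0F2E
+ 0499
  ----
  col 0: E(14) + 9(9) + 0 (carry in) = 23 → 7(7), carry out 1
  col 1: 2(2) + 9(9) + 1 (carry in) = 12 → C(12), carry out 0
  col 2: F(15) + 4(4) + 0 (carry in) = 19 → 3(3), carry out 1
  col 3: 0(0) + 0(0) + 1 (carry in) = 1 → 1(1), carry out 0
Reading digits MSB→LSB: 13C7
Strip leading zeros: 13C7
= 0x13C7


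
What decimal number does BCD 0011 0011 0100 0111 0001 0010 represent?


Each 4-bit group → digit:
  0011 → 3
  0011 → 3
  0100 → 4
  0111 → 7
  0001 → 1
  0010 → 2
= 334712


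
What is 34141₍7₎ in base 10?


Positional values (base 7):
  1 × 7^0 = 1 × 1 = 1
  4 × 7^1 = 4 × 7 = 28
  1 × 7^2 = 1 × 49 = 49
  4 × 7^3 = 4 × 343 = 1372
  3 × 7^4 = 3 × 2401 = 7203
Sum = 1 + 28 + 49 + 1372 + 7203
= 8653


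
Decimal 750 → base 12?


Divide by 12 repeatedly:
750 ÷ 12 = 62 remainder 6
62 ÷ 12 = 5 remainder 2
5 ÷ 12 = 0 remainder 5
Reading remainders bottom-up:
= 526


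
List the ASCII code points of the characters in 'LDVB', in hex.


String: 'LDVB'  (4 characters)
Per-character ASCII lookup:
  'L': uppercase starts at 65: 'L' = 65 + 11 = 76 → 0x4C
  'D': uppercase starts at 65: 'D' = 65 + 3 = 68 → 0x44
  'V': uppercase starts at 65: 'V' = 65 + 21 = 86 → 0x56
  'B': uppercase starts at 65: 'B' = 65 + 1 = 66 → 0x42
= 0x4C 0x44 0x56 0x42


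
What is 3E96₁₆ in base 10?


Positional values:
Position 0: 6 × 16^0 = 6 × 1 = 6
Position 1: 9 × 16^1 = 9 × 16 = 144
Position 2: E × 16^2 = 14 × 256 = 3584
Position 3: 3 × 16^3 = 3 × 4096 = 12288
Sum = 6 + 144 + 3584 + 12288
= 16022


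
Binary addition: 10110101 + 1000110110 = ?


Align and add column by column (LSB to MSB, carry propagating):
  00010110101
+ 01000110110
  -----------
  col 0: 1 + 0 + 0 (carry in) = 1 → bit 1, carry out 0
  col 1: 0 + 1 + 0 (carry in) = 1 → bit 1, carry out 0
  col 2: 1 + 1 + 0 (carry in) = 2 → bit 0, carry out 1
  col 3: 0 + 0 + 1 (carry in) = 1 → bit 1, carry out 0
  col 4: 1 + 1 + 0 (carry in) = 2 → bit 0, carry out 1
  col 5: 1 + 1 + 1 (carry in) = 3 → bit 1, carry out 1
  col 6: 0 + 0 + 1 (carry in) = 1 → bit 1, carry out 0
  col 7: 1 + 0 + 0 (carry in) = 1 → bit 1, carry out 0
  col 8: 0 + 0 + 0 (carry in) = 0 → bit 0, carry out 0
  col 9: 0 + 1 + 0 (carry in) = 1 → bit 1, carry out 0
  col 10: 0 + 0 + 0 (carry in) = 0 → bit 0, carry out 0
Reading bits MSB→LSB: 01011101011
Strip leading zeros: 1011101011
= 1011101011


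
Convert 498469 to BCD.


Each digit → 4-bit binary:
  4 → 0100
  9 → 1001
  8 → 1000
  4 → 0100
  6 → 0110
  9 → 1001
= 0100 1001 1000 0100 0110 1001


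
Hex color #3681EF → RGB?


Hex: #3681EF
R = 36₁₆ = 54
G = 81₁₆ = 129
B = EF₁₆ = 239
= RGB(54, 129, 239)


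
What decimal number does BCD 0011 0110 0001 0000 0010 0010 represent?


Each 4-bit group → digit:
  0011 → 3
  0110 → 6
  0001 → 1
  0000 → 0
  0010 → 2
  0010 → 2
= 361022


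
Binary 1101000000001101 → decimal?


Positional values:
Bit 0: 1 × 2^0 = 1
Bit 2: 1 × 2^2 = 4
Bit 3: 1 × 2^3 = 8
Bit 12: 1 × 2^12 = 4096
Bit 14: 1 × 2^14 = 16384
Bit 15: 1 × 2^15 = 32768
Sum = 1 + 4 + 8 + 4096 + 16384 + 32768
= 53261


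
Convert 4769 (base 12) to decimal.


Positional values (base 12):
  9 × 12^0 = 9 × 1 = 9
  6 × 12^1 = 6 × 12 = 72
  7 × 12^2 = 7 × 144 = 1008
  4 × 12^3 = 4 × 1728 = 6912
Sum = 9 + 72 + 1008 + 6912
= 8001


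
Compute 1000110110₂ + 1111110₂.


Align and add column by column (LSB to MSB, carry propagating):
  01000110110
+ 00001111110
  -----------
  col 0: 0 + 0 + 0 (carry in) = 0 → bit 0, carry out 0
  col 1: 1 + 1 + 0 (carry in) = 2 → bit 0, carry out 1
  col 2: 1 + 1 + 1 (carry in) = 3 → bit 1, carry out 1
  col 3: 0 + 1 + 1 (carry in) = 2 → bit 0, carry out 1
  col 4: 1 + 1 + 1 (carry in) = 3 → bit 1, carry out 1
  col 5: 1 + 1 + 1 (carry in) = 3 → bit 1, carry out 1
  col 6: 0 + 1 + 1 (carry in) = 2 → bit 0, carry out 1
  col 7: 0 + 0 + 1 (carry in) = 1 → bit 1, carry out 0
  col 8: 0 + 0 + 0 (carry in) = 0 → bit 0, carry out 0
  col 9: 1 + 0 + 0 (carry in) = 1 → bit 1, carry out 0
  col 10: 0 + 0 + 0 (carry in) = 0 → bit 0, carry out 0
Reading bits MSB→LSB: 01010110100
Strip leading zeros: 1010110100
= 1010110100


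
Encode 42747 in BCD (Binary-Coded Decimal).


Each digit → 4-bit binary:
  4 → 0100
  2 → 0010
  7 → 0111
  4 → 0100
  7 → 0111
= 0100 0010 0111 0100 0111


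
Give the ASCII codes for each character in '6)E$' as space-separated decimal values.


String: '6)E$'  (4 characters)
Per-character ASCII lookup:
  '6': digits start at 48: '6' = 48 + 6 = 54
  ')': special character: ')' = 41
  'E': uppercase starts at 65: 'E' = 65 + 4 = 69
  '$': special character: '$' = 36
= 54 41 69 36


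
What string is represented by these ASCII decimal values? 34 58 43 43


Codes (decimal): 34 58 43 43
Per-code ASCII lookup:
  34  (special character) → '"'
  58  (special character) → ':'
  43  (special character) → '+'
  43  (special character) → '+'
= '":++'


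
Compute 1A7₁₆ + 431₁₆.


Align and add column by column (LSB to MSB, each column mod 16 with carry):
  01A7
+ 0431
  ----
  col 0: 7(7) + 1(1) + 0 (carry in) = 8 → 8(8), carry out 0
  col 1: A(10) + 3(3) + 0 (carry in) = 13 → D(13), carry out 0
  col 2: 1(1) + 4(4) + 0 (carry in) = 5 → 5(5), carry out 0
  col 3: 0(0) + 0(0) + 0 (carry in) = 0 → 0(0), carry out 0
Reading digits MSB→LSB: 05D8
Strip leading zeros: 5D8
= 0x5D8


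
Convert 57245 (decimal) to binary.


Divide by 2 repeatedly:
57245 ÷ 2 = 28622 remainder 1
28622 ÷ 2 = 14311 remainder 0
14311 ÷ 2 = 7155 remainder 1
7155 ÷ 2 = 3577 remainder 1
3577 ÷ 2 = 1788 remainder 1
1788 ÷ 2 = 894 remainder 0
894 ÷ 2 = 447 remainder 0
447 ÷ 2 = 223 remainder 1
223 ÷ 2 = 111 remainder 1
111 ÷ 2 = 55 remainder 1
55 ÷ 2 = 27 remainder 1
27 ÷ 2 = 13 remainder 1
13 ÷ 2 = 6 remainder 1
6 ÷ 2 = 3 remainder 0
3 ÷ 2 = 1 remainder 1
1 ÷ 2 = 0 remainder 1
Reading remainders bottom-up:
= 1101111110011101


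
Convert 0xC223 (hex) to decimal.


Positional values:
Position 0: 3 × 16^0 = 3 × 1 = 3
Position 1: 2 × 16^1 = 2 × 16 = 32
Position 2: 2 × 16^2 = 2 × 256 = 512
Position 3: C × 16^3 = 12 × 4096 = 49152
Sum = 3 + 32 + 512 + 49152
= 49699


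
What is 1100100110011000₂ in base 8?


Group into 3-bit groups: 001100100110011000
  001 = 1
  100 = 4
  100 = 4
  110 = 6
  011 = 3
  000 = 0
= 0o144630


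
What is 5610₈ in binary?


Each octal digit → 3 binary bits:
  5 = 101
  6 = 110
  1 = 001
  0 = 000
Concatenate: 101 110 001 000
= 101110001000


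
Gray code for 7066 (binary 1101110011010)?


Binary: 1101110011010
Gray code: G = B XOR (B >> 1)
B >> 1 = 0110111001101
1101110011010 XOR 0110111001101:
  1 XOR 0 = 1
  1 XOR 1 = 0
  0 XOR 1 = 1
  1 XOR 0 = 1
  1 XOR 1 = 0
  1 XOR 1 = 0
  0 XOR 1 = 1
  0 XOR 0 = 0
  1 XOR 0 = 1
  1 XOR 1 = 0
  0 XOR 1 = 1
  1 XOR 0 = 1
  0 XOR 1 = 1
= 1011001010111


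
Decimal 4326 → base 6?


Divide by 6 repeatedly:
4326 ÷ 6 = 721 remainder 0
721 ÷ 6 = 120 remainder 1
120 ÷ 6 = 20 remainder 0
20 ÷ 6 = 3 remainder 2
3 ÷ 6 = 0 remainder 3
Reading remainders bottom-up:
= 32010


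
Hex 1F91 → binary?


Each hex digit → 4 binary bits:
  1 = 0001
  F = 1111
  9 = 1001
  1 = 0001
Concatenate: 0001 1111 1001 0001
= 0001111110010001


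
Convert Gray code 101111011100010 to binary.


Gray code: 101111011100010
MSB stays the same: 1
Each subsequent bit = prev_binary XOR current_gray:
  B[1] = 1 XOR 0 = 1
  B[2] = 1 XOR 1 = 0
  B[3] = 0 XOR 1 = 1
  B[4] = 1 XOR 1 = 0
  B[5] = 0 XOR 1 = 1
  B[6] = 1 XOR 0 = 1
  B[7] = 1 XOR 1 = 0
  B[8] = 0 XOR 1 = 1
  B[9] = 1 XOR 1 = 0
  B[10] = 0 XOR 0 = 0
  B[11] = 0 XOR 0 = 0
  B[12] = 0 XOR 0 = 0
  B[13] = 0 XOR 1 = 1
  B[14] = 1 XOR 0 = 1
= 110101101000011 (27459 decimal)


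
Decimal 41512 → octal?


Divide by 8 repeatedly:
41512 ÷ 8 = 5189 remainder 0
5189 ÷ 8 = 648 remainder 5
648 ÷ 8 = 81 remainder 0
81 ÷ 8 = 10 remainder 1
10 ÷ 8 = 1 remainder 2
1 ÷ 8 = 0 remainder 1
Reading remainders bottom-up:
= 0o121050


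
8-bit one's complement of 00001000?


Original: 00001000
Invert all bits:
  bit 0: 0 → 1
  bit 1: 0 → 1
  bit 2: 0 → 1
  bit 3: 0 → 1
  bit 4: 1 → 0
  bit 5: 0 → 1
  bit 6: 0 → 1
  bit 7: 0 → 1
= 11110111


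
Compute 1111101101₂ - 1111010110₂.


Align and subtract column by column (LSB to MSB, borrowing when needed):
  1111101101
- 1111010110
  ----------
  col 0: (1 - 0 borrow-in) - 0 → 1 - 0 = 1, borrow out 0
  col 1: (0 - 0 borrow-in) - 1 → borrow from next column: (0+2) - 1 = 1, borrow out 1
  col 2: (1 - 1 borrow-in) - 1 → borrow from next column: (0+2) - 1 = 1, borrow out 1
  col 3: (1 - 1 borrow-in) - 0 → 0 - 0 = 0, borrow out 0
  col 4: (0 - 0 borrow-in) - 1 → borrow from next column: (0+2) - 1 = 1, borrow out 1
  col 5: (1 - 1 borrow-in) - 0 → 0 - 0 = 0, borrow out 0
  col 6: (1 - 0 borrow-in) - 1 → 1 - 1 = 0, borrow out 0
  col 7: (1 - 0 borrow-in) - 1 → 1 - 1 = 0, borrow out 0
  col 8: (1 - 0 borrow-in) - 1 → 1 - 1 = 0, borrow out 0
  col 9: (1 - 0 borrow-in) - 1 → 1 - 1 = 0, borrow out 0
Reading bits MSB→LSB: 0000010111
Strip leading zeros: 10111
= 10111


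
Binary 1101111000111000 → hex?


Group into 4-bit nibbles: 1101111000111000
  1101 = D
  1110 = E
  0011 = 3
  1000 = 8
= 0xDE38


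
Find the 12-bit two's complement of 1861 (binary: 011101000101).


Original: 011101000101
Step 1 - Invert all bits: 100010111010
Step 2 - Add 1: 100010111010 + 1
= 100010111011 (represents -1861)


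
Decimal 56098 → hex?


Divide by 16 repeatedly:
56098 ÷ 16 = 3506 remainder 2 (2)
3506 ÷ 16 = 219 remainder 2 (2)
219 ÷ 16 = 13 remainder 11 (B)
13 ÷ 16 = 0 remainder 13 (D)
Reading remainders bottom-up:
= 0xDB22


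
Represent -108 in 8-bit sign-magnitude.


Sign bit: 1 (negative)
Magnitude: 108 = 1101100
= 11101100


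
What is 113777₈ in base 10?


Positional values:
Position 0: 7 × 8^0 = 7
Position 1: 7 × 8^1 = 56
Position 2: 7 × 8^2 = 448
Position 3: 3 × 8^3 = 1536
Position 4: 1 × 8^4 = 4096
Position 5: 1 × 8^5 = 32768
Sum = 7 + 56 + 448 + 1536 + 4096 + 32768
= 38911


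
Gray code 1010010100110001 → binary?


Gray code: 1010010100110001
MSB stays the same: 1
Each subsequent bit = prev_binary XOR current_gray:
  B[1] = 1 XOR 0 = 1
  B[2] = 1 XOR 1 = 0
  B[3] = 0 XOR 0 = 0
  B[4] = 0 XOR 0 = 0
  B[5] = 0 XOR 1 = 1
  B[6] = 1 XOR 0 = 1
  B[7] = 1 XOR 1 = 0
  B[8] = 0 XOR 0 = 0
  B[9] = 0 XOR 0 = 0
  B[10] = 0 XOR 1 = 1
  B[11] = 1 XOR 1 = 0
  B[12] = 0 XOR 0 = 0
  B[13] = 0 XOR 0 = 0
  B[14] = 0 XOR 0 = 0
  B[15] = 0 XOR 1 = 1
= 1100011000100001 (50721 decimal)


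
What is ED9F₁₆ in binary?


Each hex digit → 4 binary bits:
  E = 1110
  D = 1101
  9 = 1001
  F = 1111
Concatenate: 1110 1101 1001 1111
= 1110110110011111


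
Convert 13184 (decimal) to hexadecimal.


Divide by 16 repeatedly:
13184 ÷ 16 = 824 remainder 0 (0)
824 ÷ 16 = 51 remainder 8 (8)
51 ÷ 16 = 3 remainder 3 (3)
3 ÷ 16 = 0 remainder 3 (3)
Reading remainders bottom-up:
= 0x3380


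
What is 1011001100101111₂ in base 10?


Positional values:
Bit 0: 1 × 2^0 = 1
Bit 1: 1 × 2^1 = 2
Bit 2: 1 × 2^2 = 4
Bit 3: 1 × 2^3 = 8
Bit 5: 1 × 2^5 = 32
Bit 8: 1 × 2^8 = 256
Bit 9: 1 × 2^9 = 512
Bit 12: 1 × 2^12 = 4096
Bit 13: 1 × 2^13 = 8192
Bit 15: 1 × 2^15 = 32768
Sum = 1 + 2 + 4 + 8 + 32 + 256 + 512 + 4096 + 8192 + 32768
= 45871


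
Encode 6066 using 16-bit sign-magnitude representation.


Sign bit: 0 (positive)
Magnitude: 6066 = 001011110110010
= 0001011110110010


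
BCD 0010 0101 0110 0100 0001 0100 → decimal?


Each 4-bit group → digit:
  0010 → 2
  0101 → 5
  0110 → 6
  0100 → 4
  0001 → 1
  0100 → 4
= 256414


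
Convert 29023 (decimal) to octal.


Divide by 8 repeatedly:
29023 ÷ 8 = 3627 remainder 7
3627 ÷ 8 = 453 remainder 3
453 ÷ 8 = 56 remainder 5
56 ÷ 8 = 7 remainder 0
7 ÷ 8 = 0 remainder 7
Reading remainders bottom-up:
= 0o70537


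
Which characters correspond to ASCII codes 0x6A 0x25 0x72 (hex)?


Codes (hex): 0x6A 0x25 0x72
Per-code ASCII lookup:
  0x6A = 106  (range 97-122: lowercase, 106 - 97 = 9) → 'j'
  0x25 = 37  (special character) → '%'
  0x72 = 114  (range 97-122: lowercase, 114 - 97 = 17) → 'r'
= 'j%r'


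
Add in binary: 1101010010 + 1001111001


Align and add column by column (LSB to MSB, carry propagating):
  01101010010
+ 01001111001
  -----------
  col 0: 0 + 1 + 0 (carry in) = 1 → bit 1, carry out 0
  col 1: 1 + 0 + 0 (carry in) = 1 → bit 1, carry out 0
  col 2: 0 + 0 + 0 (carry in) = 0 → bit 0, carry out 0
  col 3: 0 + 1 + 0 (carry in) = 1 → bit 1, carry out 0
  col 4: 1 + 1 + 0 (carry in) = 2 → bit 0, carry out 1
  col 5: 0 + 1 + 1 (carry in) = 2 → bit 0, carry out 1
  col 6: 1 + 1 + 1 (carry in) = 3 → bit 1, carry out 1
  col 7: 0 + 0 + 1 (carry in) = 1 → bit 1, carry out 0
  col 8: 1 + 0 + 0 (carry in) = 1 → bit 1, carry out 0
  col 9: 1 + 1 + 0 (carry in) = 2 → bit 0, carry out 1
  col 10: 0 + 0 + 1 (carry in) = 1 → bit 1, carry out 0
Reading bits MSB→LSB: 10111001011
Strip leading zeros: 10111001011
= 10111001011


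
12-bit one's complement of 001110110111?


Original: 001110110111
Invert all bits:
  bit 0: 0 → 1
  bit 1: 0 → 1
  bit 2: 1 → 0
  bit 3: 1 → 0
  bit 4: 1 → 0
  bit 5: 0 → 1
  bit 6: 1 → 0
  bit 7: 1 → 0
  bit 8: 0 → 1
  bit 9: 1 → 0
  bit 10: 1 → 0
  bit 11: 1 → 0
= 110001001000


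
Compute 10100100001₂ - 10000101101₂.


Align and subtract column by column (LSB to MSB, borrowing when needed):
  10100100001
- 10000101101
  -----------
  col 0: (1 - 0 borrow-in) - 1 → 1 - 1 = 0, borrow out 0
  col 1: (0 - 0 borrow-in) - 0 → 0 - 0 = 0, borrow out 0
  col 2: (0 - 0 borrow-in) - 1 → borrow from next column: (0+2) - 1 = 1, borrow out 1
  col 3: (0 - 1 borrow-in) - 1 → borrow from next column: (-1+2) - 1 = 0, borrow out 1
  col 4: (0 - 1 borrow-in) - 0 → borrow from next column: (-1+2) - 0 = 1, borrow out 1
  col 5: (1 - 1 borrow-in) - 1 → borrow from next column: (0+2) - 1 = 1, borrow out 1
  col 6: (0 - 1 borrow-in) - 0 → borrow from next column: (-1+2) - 0 = 1, borrow out 1
  col 7: (0 - 1 borrow-in) - 0 → borrow from next column: (-1+2) - 0 = 1, borrow out 1
  col 8: (1 - 1 borrow-in) - 0 → 0 - 0 = 0, borrow out 0
  col 9: (0 - 0 borrow-in) - 0 → 0 - 0 = 0, borrow out 0
  col 10: (1 - 0 borrow-in) - 1 → 1 - 1 = 0, borrow out 0
Reading bits MSB→LSB: 00011110100
Strip leading zeros: 11110100
= 11110100


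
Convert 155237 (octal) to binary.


Each octal digit → 3 binary bits:
  1 = 001
  5 = 101
  5 = 101
  2 = 010
  3 = 011
  7 = 111
Concatenate: 001 101 101 010 011 111
= 001101101010011111


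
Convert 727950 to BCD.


Each digit → 4-bit binary:
  7 → 0111
  2 → 0010
  7 → 0111
  9 → 1001
  5 → 0101
  0 → 0000
= 0111 0010 0111 1001 0101 0000


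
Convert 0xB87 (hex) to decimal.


Positional values:
Position 0: 7 × 16^0 = 7 × 1 = 7
Position 1: 8 × 16^1 = 8 × 16 = 128
Position 2: B × 16^2 = 11 × 256 = 2816
Sum = 7 + 128 + 2816
= 2951


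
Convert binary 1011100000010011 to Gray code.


Binary: 1011100000010011
Gray code: G = B XOR (B >> 1)
B >> 1 = 0101110000001001
1011100000010011 XOR 0101110000001001:
  1 XOR 0 = 1
  0 XOR 1 = 1
  1 XOR 0 = 1
  1 XOR 1 = 0
  1 XOR 1 = 0
  0 XOR 1 = 1
  0 XOR 0 = 0
  0 XOR 0 = 0
  0 XOR 0 = 0
  0 XOR 0 = 0
  0 XOR 0 = 0
  1 XOR 0 = 1
  0 XOR 1 = 1
  0 XOR 0 = 0
  1 XOR 0 = 1
  1 XOR 1 = 0
= 1110010000011010


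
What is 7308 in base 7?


Divide by 7 repeatedly:
7308 ÷ 7 = 1044 remainder 0
1044 ÷ 7 = 149 remainder 1
149 ÷ 7 = 21 remainder 2
21 ÷ 7 = 3 remainder 0
3 ÷ 7 = 0 remainder 3
Reading remainders bottom-up:
= 30210


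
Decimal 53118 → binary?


Divide by 2 repeatedly:
53118 ÷ 2 = 26559 remainder 0
26559 ÷ 2 = 13279 remainder 1
13279 ÷ 2 = 6639 remainder 1
6639 ÷ 2 = 3319 remainder 1
3319 ÷ 2 = 1659 remainder 1
1659 ÷ 2 = 829 remainder 1
829 ÷ 2 = 414 remainder 1
414 ÷ 2 = 207 remainder 0
207 ÷ 2 = 103 remainder 1
103 ÷ 2 = 51 remainder 1
51 ÷ 2 = 25 remainder 1
25 ÷ 2 = 12 remainder 1
12 ÷ 2 = 6 remainder 0
6 ÷ 2 = 3 remainder 0
3 ÷ 2 = 1 remainder 1
1 ÷ 2 = 0 remainder 1
Reading remainders bottom-up:
= 1100111101111110


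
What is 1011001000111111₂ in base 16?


Group into 4-bit nibbles: 1011001000111111
  1011 = B
  0010 = 2
  0011 = 3
  1111 = F
= 0xB23F


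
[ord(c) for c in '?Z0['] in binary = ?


String: '?Z0['  (4 characters)
Per-character ASCII lookup:
  '?': special character: '?' = 63 → 111111
  'Z': uppercase starts at 65: 'Z' = 65 + 25 = 90 → 1011010
  '0': digits start at 48: '0' = 48 + 0 = 48 → 110000
  '[': special character: '[' = 91 → 1011011
= 111111 1011010 110000 1011011


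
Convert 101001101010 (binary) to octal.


Group into 3-bit groups: 101001101010
  101 = 5
  001 = 1
  101 = 5
  010 = 2
= 0o5152


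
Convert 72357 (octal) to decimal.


Positional values:
Position 0: 7 × 8^0 = 7
Position 1: 5 × 8^1 = 40
Position 2: 3 × 8^2 = 192
Position 3: 2 × 8^3 = 1024
Position 4: 7 × 8^4 = 28672
Sum = 7 + 40 + 192 + 1024 + 28672
= 29935


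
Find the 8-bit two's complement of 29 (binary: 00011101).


Original: 00011101
Step 1 - Invert all bits: 11100010
Step 2 - Add 1: 11100010 + 1
= 11100011 (represents -29)


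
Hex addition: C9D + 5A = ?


Align and add column by column (LSB to MSB, each column mod 16 with carry):
  0C9D
+ 005A
  ----
  col 0: D(13) + A(10) + 0 (carry in) = 23 → 7(7), carry out 1
  col 1: 9(9) + 5(5) + 1 (carry in) = 15 → F(15), carry out 0
  col 2: C(12) + 0(0) + 0 (carry in) = 12 → C(12), carry out 0
  col 3: 0(0) + 0(0) + 0 (carry in) = 0 → 0(0), carry out 0
Reading digits MSB→LSB: 0CF7
Strip leading zeros: CF7
= 0xCF7


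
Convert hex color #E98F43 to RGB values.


Hex: #E98F43
R = E9₁₆ = 233
G = 8F₁₆ = 143
B = 43₁₆ = 67
= RGB(233, 143, 67)
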